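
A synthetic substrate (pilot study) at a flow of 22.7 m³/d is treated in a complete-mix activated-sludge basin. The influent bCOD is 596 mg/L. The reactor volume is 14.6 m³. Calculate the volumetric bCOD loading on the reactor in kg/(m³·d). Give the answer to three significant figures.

Applied bCOD load per unit volume = Q·S₀/V = (22.7 × 596/1000)/14.60 = 0.9267 kg bCOD·m⁻³·d⁻¹.

L_v ≈ 0.927 kg bCOD/(m³·d)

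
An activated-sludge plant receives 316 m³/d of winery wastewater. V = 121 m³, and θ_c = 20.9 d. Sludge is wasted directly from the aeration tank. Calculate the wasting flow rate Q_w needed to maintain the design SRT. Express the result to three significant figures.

Wasting from the aeration tank: Q_w = V / θ_c = 121.0 / 20.9 = 5.789 m³/d.

Q_w ≈ 5.79 m³/d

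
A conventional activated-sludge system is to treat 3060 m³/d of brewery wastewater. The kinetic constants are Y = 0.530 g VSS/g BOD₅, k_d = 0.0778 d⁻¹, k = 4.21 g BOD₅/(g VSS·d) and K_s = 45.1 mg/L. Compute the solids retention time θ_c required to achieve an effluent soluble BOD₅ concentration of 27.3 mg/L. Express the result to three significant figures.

From 1/θ_c = Y·k·S/(K_s + S) − k_d: Y·k·S/(K_s+S) = 0.530 × 4.21 × 27.3 / (45.1 + 27.3) = 0.8414 d⁻¹.
Then 1/θ_c = μ − k_d = 0.8414 − 0.0778 = 0.7636 d⁻¹, giving θ_c = 1.310 d.

θ_c ≈ 1.31 d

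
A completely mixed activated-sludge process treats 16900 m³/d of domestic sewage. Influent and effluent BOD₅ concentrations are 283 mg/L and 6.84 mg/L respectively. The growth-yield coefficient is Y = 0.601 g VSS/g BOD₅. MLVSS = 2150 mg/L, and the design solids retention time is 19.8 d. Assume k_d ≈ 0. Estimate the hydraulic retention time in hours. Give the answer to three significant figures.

With k_d = 0 the design equation reduces to V = Y Q (S₀−S) θ_c / X = 0.601 × 16900 × (283 − 6.84) × 19.8 / 2150 = 25831 m³.
Hydraulic retention time τ = V/Q = 25831 / 16900 = 1.528 d = 36.68 h.

τ ≈ 36.7 h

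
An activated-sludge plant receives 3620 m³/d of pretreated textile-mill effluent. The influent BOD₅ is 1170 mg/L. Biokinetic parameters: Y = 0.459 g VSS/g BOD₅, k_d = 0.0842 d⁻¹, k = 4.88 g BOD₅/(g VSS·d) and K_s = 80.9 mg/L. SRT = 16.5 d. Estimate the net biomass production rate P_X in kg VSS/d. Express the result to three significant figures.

For a completely mixed reactor with recycle the Lawrence–McCarty relation gives S = K_s·(1 + k_d·θ_c) / [θ_c·(Y·k − k_d) − 1] = 80.9 × (1 + 0.0842 × 16.5) / [16.5 × (0.459 × 4.88 − 0.0842) − 1] = 193.3 / 34.57 = 5.591 mg/L.
The observed yield is Y_obs = Y/(1 + k_d·θ_c) = 0.459 / (1 + 0.0842 × 16.5) = 0.459 / 2.389 = 0.1921 g VSS per g BOD₅ removed.
Q·(S₀ − S) = 3620 × (1170 − 5.59) × 10⁻³ = 4215 kg/d removed.
Biomass produced: P_X = Y_obs·Q·ΔS = 0.1921 × 4215 ≈ 809.8 kg VSS/d.

P_X ≈ 810 kg VSS/d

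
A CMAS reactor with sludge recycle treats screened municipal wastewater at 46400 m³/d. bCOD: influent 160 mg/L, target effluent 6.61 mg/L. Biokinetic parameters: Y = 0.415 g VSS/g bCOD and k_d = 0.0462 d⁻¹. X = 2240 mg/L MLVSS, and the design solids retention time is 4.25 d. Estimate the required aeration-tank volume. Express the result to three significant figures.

Rearranging the biomass balance for a CMAS with decay, V = Y·Q·ΔS·θ_c / [X·(1+k_d θ_c)] = 0.415 × 46400 × (160 − 6.61) × 4.25 / [2240 × (1 + 0.0462 × 4.25)] = 1.26×10^7 / 2680 = 4684 m³.

V ≈ 4680 m³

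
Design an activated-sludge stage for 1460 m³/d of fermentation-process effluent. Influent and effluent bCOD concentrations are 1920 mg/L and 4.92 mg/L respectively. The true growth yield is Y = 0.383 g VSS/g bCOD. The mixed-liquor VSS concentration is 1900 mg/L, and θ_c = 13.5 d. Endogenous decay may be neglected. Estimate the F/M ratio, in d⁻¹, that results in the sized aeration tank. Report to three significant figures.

F/M ≈ 0.194 d⁻¹

Biomass mass balance (decay neglected): V·X = Y·Q·(S₀ − S)·θ_c, so V = 0.383 × 1460 × (1920 − 4.92) × 13.5 / 1900 = 7609 m³.
Food-to-microorganism ratio F/M = Q S₀ / (V X) = 1460 × 1920 / (7609 × 1900) = 0.1939 d⁻¹.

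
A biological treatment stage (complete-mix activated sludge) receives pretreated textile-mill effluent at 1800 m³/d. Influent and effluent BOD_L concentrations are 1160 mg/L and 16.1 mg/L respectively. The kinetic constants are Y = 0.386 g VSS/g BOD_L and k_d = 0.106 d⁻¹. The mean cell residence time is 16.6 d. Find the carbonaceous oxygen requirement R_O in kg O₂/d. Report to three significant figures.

Observed yield with endogenous decay: Y_obs = Y / (1 + k_d·θ_c) = 0.386 / (1 + 0.106 × 16.6) = 0.386 / 2.760 = 0.1399 g VSS/g BOD_L.
ΔS = 1160 − 16.1 = 1144 mg/L, so the substrate removal rate is 1800 × 1144/1000 = 2059 kg BOD_L/d.
Biomass synthesised: P_X = Y_obs × 2059 = 288.0 kg VSS/d.
R_O = Q·ΔS − 1.42 P_X = 2059 − 409.0 = 1650 kg O₂/d.

R_O ≈ 1650 kg O₂/d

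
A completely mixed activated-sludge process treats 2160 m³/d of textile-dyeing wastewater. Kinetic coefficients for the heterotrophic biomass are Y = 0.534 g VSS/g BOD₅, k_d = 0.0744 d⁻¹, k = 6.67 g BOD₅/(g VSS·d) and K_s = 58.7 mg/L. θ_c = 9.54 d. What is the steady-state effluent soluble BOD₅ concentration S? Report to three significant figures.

For a completely mixed reactor with recycle the Lawrence–McCarty relation gives S = K_s·(1 + k_d·θ_c) / [θ_c·(Y·k − k_d) − 1] = 58.7 × (1 + 0.0744 × 9.54) / [9.54 × (0.534 × 6.67 − 0.0744) − 1] = 100.4 / 32.27 = 3.110 mg/L.

S ≈ 3.11 mg/L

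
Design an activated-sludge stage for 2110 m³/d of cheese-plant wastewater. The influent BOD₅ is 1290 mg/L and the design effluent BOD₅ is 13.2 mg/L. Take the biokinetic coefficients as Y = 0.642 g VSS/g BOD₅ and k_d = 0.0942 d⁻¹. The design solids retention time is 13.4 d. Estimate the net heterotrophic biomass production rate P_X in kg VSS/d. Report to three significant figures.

P_X ≈ 765 kg VSS/d

Y_obs = Y / (1 + k_d θ_c) = 0.642 / (1 + 0.0942 × 13.4) = 0.642 / 2.262 = 0.2838.
Q·(S₀ − S) = 2110 × (1290 − 13.2) × 10⁻³ = 2694 kg/d removed.
Biomass produced: P_X = Y_obs·Q·ΔS = 0.2838 × 2694 ≈ 764.5 kg VSS/d.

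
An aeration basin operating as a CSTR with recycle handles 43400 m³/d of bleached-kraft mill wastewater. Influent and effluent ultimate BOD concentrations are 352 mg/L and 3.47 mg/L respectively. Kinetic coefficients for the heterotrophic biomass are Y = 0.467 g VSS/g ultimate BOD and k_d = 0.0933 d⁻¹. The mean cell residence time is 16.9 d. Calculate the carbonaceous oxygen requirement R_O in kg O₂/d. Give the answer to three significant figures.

R_O ≈ 11200 kg O₂/d

Y_obs = Y / (1 + k_d θ_c) = 0.467 / (1 + 0.0933 × 16.9) = 0.467 / 2.577 = 0.1812.
ΔS = 352 − 3.47 = 348.5 mg/L, so the substrate removal rate is 43400 × 348.5/1000 = 15126 kg ultimate BOD/d.
P_X = Y_obs·Q·(S₀ − S) = 0.1812 × 15126 = 2741 kg VSS/d.
R_O = Q·(S₀ − S) − 1.42·P_X = 15126 − 1.42 × 2741 = 11233 kg O₂/d.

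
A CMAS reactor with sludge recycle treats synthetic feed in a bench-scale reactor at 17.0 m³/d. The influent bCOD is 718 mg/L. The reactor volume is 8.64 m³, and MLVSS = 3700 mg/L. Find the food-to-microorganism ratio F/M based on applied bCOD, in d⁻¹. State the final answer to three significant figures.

F/M = applied load / biomass = Q·S₀/(V·X) = 17.0 × 718 / (8.640 × 3700) = 0.3818 d⁻¹.

F/M ≈ 0.382 d⁻¹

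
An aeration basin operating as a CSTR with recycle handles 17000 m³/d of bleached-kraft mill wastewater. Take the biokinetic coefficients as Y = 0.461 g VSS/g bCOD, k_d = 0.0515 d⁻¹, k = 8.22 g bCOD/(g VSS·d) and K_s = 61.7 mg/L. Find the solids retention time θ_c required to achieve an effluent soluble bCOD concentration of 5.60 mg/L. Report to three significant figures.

θ_c ≈ 3.79 d

Specific growth rate at S = 5.60 mg/L: μ = YkS/(K_s+S) = 0.461·8.22·5.60/(61.7+5.60) = 0.3153 d⁻¹.
1/θ_c = 0.3153 − 0.0515 = 0.2638 d⁻¹, so θ_c = 3.791 d.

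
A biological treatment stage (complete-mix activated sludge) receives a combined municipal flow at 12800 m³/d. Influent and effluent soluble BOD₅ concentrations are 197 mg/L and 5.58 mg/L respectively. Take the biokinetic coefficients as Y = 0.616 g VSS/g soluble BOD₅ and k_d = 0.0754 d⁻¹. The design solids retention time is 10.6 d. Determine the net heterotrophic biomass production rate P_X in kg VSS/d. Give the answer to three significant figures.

P_X ≈ 839 kg VSS/d

Observed yield with endogenous decay: Y_obs = Y / (1 + k_d·θ_c) = 0.616 / (1 + 0.0754 × 10.6) = 0.616 / 1.799 = 0.3424 g VSS/g soluble BOD₅.
Substrate removed = Q·(S₀ − S) = 12800 m³/d × (197 − 5.58) g/m³ = 2.45×10^6 g/d = 2450 kg/d.
So the net sludge growth is P_X = 0.3424 × 2450 = 838.9 kg VSS/d.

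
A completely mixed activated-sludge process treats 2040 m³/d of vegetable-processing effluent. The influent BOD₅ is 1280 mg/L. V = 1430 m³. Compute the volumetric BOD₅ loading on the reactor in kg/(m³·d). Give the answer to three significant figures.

Volumetric loading L_v = Q·S₀ / V = 2040 × 1280 g/m³ / 1430 m³ = 1826 g/(m³·d) = 1.826 kg BOD₅/(m³·d).

L_v ≈ 1.83 kg BOD₅/(m³·d)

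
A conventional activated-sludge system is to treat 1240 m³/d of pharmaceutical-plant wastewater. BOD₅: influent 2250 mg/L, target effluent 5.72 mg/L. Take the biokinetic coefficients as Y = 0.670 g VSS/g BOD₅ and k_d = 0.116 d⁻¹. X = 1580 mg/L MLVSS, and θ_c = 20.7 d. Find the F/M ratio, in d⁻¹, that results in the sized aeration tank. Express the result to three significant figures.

From the SRT design equation V = Y Q (S₀−S) θ_c / [X (1 + k_d θ_c)] = 0.670 × 1240 × (2250 − 5.72) × 20.7 / [1580 × (1 + 0.116 × 20.7)] = 3.86×10^7 / 5374 = 7182 m³.
F/M = Q·S₀ / (V·X) = 1240 × 2250 / (7182 × 1580) = 0.2459 g BOD₅·(g VSS·d)⁻¹.

F/M ≈ 0.246 d⁻¹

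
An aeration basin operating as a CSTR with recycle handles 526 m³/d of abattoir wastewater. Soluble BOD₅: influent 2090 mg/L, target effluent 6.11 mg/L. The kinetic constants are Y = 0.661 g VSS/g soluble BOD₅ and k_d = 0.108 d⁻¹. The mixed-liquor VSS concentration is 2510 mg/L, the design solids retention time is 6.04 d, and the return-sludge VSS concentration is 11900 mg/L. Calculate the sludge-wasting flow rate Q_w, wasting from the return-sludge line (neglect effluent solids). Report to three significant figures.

Q_w ≈ 36.8 m³/d

Rearranging the biomass balance for a CMAS with decay, V = Y·Q·ΔS·θ_c / [X·(1+k_d θ_c)] = 0.661 × 526 × (2090 − 6.11) × 6.04 / [2510 × (1 + 0.108 × 6.04)] = 4.38×10^6 / 4147 = 1055 m³.
Wasting from the return line (neglecting effluent solids): Q_w = V·X / (θ_c·X_r) = 1055 × 2510 / (6.04 × 11900) = 36.85 m³/d.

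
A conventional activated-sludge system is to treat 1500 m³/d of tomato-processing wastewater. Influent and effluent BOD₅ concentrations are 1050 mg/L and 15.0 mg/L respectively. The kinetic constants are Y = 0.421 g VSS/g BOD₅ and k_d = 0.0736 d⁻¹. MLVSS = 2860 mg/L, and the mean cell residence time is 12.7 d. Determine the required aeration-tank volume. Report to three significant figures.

From the SRT design equation V = Y Q (S₀−S) θ_c / [X (1 + k_d θ_c)] = 0.421 × 1500 × (1050 − 15.0) × 12.7 / [2860 × (1 + 0.0736 × 12.7)] = 8.3×10^6 / 5533 = 1500 m³.

V ≈ 1500 m³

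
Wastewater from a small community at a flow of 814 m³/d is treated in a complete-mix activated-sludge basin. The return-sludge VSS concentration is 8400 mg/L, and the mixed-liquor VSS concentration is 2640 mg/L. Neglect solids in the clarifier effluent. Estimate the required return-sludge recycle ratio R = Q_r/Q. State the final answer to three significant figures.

R ≈ 0.458

Solids balance on the clarifier gives (1+R)X = R·X_r, so R = X/(X_r − X) = 2640 / (8400 − 2640) = 0.4583.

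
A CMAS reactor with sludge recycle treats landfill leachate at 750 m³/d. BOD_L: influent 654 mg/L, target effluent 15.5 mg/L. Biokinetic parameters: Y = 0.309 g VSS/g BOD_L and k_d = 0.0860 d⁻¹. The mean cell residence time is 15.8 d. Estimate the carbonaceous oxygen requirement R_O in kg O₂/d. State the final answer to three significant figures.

The observed yield is Y_obs = Y/(1 + k_d·θ_c) = 0.309 / (1 + 0.0860 × 15.8) = 0.309 / 2.359 = 0.1310 g VSS per g BOD_L removed.
Q·(S₀ − S) = 750 × (654 − 15.5) × 10⁻³ = 478.9 kg/d removed.
Net sludge production P_X = 0.1310 × 478.9 = 62.73 kg VSS/d.
R_O = Q·(S₀ − S) − 1.42·P_X = 478.9 − 1.42 × 62.73 = 389.8 kg O₂/d.

R_O ≈ 390 kg O₂/d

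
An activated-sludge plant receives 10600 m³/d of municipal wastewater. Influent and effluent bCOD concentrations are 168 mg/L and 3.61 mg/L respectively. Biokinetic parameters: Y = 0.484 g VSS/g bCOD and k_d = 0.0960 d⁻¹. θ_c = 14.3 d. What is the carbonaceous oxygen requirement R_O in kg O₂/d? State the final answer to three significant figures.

Correct the yield for decay: Y_obs = Y/(1 + k_d θ_c) = 0.484 / (1 + 0.0960 × 14.3) = 0.484 / 2.373 = 0.2040.
Q·(S₀ − S) = 10600 × (168 − 3.61) × 10⁻³ = 1743 kg/d removed.
Biomass synthesised: P_X = Y_obs × 1743 = 355.4 kg VSS/d.
Carbonaceous O₂ demand = substrate oxidised − cell-mass equivalent = 1743 − 1.42 × 355.4 = 1238 kg O₂/d.

R_O ≈ 1240 kg O₂/d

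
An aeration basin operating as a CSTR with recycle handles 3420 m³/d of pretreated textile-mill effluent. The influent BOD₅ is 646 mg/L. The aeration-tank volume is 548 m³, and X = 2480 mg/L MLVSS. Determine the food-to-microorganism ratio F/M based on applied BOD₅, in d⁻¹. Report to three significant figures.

F/M ≈ 1.63 d⁻¹

F/M = Q·S₀ / (V·X) = 3420 × 646 / (548.0 × 2480) = 1.626 g BOD₅·(g VSS·d)⁻¹.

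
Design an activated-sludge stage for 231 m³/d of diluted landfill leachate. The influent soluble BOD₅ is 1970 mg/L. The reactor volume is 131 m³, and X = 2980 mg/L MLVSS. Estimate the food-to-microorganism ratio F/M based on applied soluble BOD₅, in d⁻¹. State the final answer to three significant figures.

Food-to-microorganism ratio F/M = Q S₀ / (V X) = 231 × 1970 / (131.0 × 2980) = 1.166 d⁻¹.

F/M ≈ 1.17 d⁻¹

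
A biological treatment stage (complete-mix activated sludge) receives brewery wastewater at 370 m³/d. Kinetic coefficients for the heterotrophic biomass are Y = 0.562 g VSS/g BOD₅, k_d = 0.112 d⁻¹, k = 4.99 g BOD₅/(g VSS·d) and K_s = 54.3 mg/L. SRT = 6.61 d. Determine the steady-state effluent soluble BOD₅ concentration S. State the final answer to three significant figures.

S ≈ 5.63 mg/L

Effluent substrate depends only on kinetics and SRT: S = K_s(1 + k_d θ_c) / [θ_c(Yk − k_d) − 1] = 54.3 × (1 + 0.112 × 6.61) / [6.61 × (0.562 × 4.99 − 0.112) − 1] = 94.50 / 16.80 = 5.626 mg/L.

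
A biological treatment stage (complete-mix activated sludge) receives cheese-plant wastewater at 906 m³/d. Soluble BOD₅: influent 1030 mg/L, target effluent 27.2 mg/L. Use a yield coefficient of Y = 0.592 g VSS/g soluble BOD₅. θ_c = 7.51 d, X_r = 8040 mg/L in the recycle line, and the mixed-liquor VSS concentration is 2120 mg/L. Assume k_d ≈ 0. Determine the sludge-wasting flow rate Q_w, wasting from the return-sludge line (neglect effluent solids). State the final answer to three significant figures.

V·X = Y·Q·ΔS·θ_c gives V = 0.592 × 906 × (1030 − 27.2) × 7.51 / 2120 = 1905 m³.
Wasting from the return line (neglecting effluent solids): Q_w = V·X / (θ_c·X_r) = 1905 × 2120 / (7.51 × 8040) = 66.90 m³/d.

Q_w ≈ 66.9 m³/d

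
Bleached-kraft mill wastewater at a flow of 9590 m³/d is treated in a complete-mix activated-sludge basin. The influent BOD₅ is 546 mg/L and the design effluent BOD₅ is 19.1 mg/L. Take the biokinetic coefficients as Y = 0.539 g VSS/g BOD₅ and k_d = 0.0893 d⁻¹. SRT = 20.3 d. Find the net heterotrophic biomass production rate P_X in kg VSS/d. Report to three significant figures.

P_X ≈ 968 kg VSS/d

Observed yield with endogenous decay: Y_obs = Y / (1 + k_d·θ_c) = 0.539 / (1 + 0.0893 × 20.3) = 0.539 / 2.813 = 0.1916 g VSS/g BOD₅.
ΔS = 546 − 19.1 = 526.9 mg/L, so the substrate removal rate is 9590 × 526.9/1000 = 5053 kg BOD₅/d.
So the net sludge growth is P_X = 0.1916 × 5053 = 968.3 kg VSS/d.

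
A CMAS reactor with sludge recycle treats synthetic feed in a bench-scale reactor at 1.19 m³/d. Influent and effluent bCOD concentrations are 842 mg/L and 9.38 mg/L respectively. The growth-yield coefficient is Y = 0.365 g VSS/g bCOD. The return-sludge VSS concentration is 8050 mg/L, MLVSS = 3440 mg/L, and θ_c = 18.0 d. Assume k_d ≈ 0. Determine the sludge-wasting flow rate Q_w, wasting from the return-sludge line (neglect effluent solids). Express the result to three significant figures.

Q_w ≈ 0.0449 m³/d

With k_d = 0 the design equation reduces to V = Y Q (S₀−S) θ_c / X = 0.365 × 1.19 × (842 − 9.38) × 18.0 / 3440 = 1.892 m³.
Wasting from the return line (neglecting effluent solids): Q_w = V·X / (θ_c·X_r) = 1.892 × 3440 / (18.0 × 8050) = 0.04493 m³/d.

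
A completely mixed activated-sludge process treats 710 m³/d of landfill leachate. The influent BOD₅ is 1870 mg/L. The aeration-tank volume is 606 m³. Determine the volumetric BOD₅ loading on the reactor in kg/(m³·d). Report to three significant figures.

L_v ≈ 2.19 kg BOD₅/(m³·d)

Applied BOD₅ load per unit volume = Q·S₀/V = (710 × 1870/1000)/606.0 = 2.191 kg BOD₅·m⁻³·d⁻¹.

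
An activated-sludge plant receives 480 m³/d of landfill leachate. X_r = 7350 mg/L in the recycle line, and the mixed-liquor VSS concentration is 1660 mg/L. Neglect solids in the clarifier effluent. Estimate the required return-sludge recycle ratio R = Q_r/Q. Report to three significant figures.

R ≈ 0.292

Mass balance around the secondary clarifier (neglecting effluent solids): R = X / (X_r − X) = 1660 / (7350 − 1660) = 0.2917.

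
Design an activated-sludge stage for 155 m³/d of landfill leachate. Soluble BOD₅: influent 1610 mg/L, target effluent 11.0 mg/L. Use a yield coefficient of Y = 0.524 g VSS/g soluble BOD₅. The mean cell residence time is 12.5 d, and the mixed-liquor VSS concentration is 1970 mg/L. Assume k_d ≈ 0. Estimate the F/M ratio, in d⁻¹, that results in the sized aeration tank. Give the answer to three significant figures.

Biomass mass balance (decay neglected): V·X = Y·Q·(S₀ − S)·θ_c, so V = 0.524 × 155 × (1610 − 11.0) × 12.5 / 1970 = 824.1 m³.
Food-to-microorganism ratio F/M = Q S₀ / (V X) = 155 × 1610 / (824.1 × 1970) = 0.1537 d⁻¹.

F/M ≈ 0.154 d⁻¹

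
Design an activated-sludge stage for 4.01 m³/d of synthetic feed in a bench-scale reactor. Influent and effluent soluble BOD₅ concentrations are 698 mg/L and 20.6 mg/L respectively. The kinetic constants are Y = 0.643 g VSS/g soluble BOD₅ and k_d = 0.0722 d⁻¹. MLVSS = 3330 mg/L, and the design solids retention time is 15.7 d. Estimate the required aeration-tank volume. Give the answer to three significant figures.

V ≈ 3.86 m³

Rearranging the biomass balance for a CMAS with decay, V = Y·Q·ΔS·θ_c / [X·(1+k_d θ_c)] = 0.643 × 4.01 × (698 − 20.6) × 15.7 / [3330 × (1 + 0.0722 × 15.7)] = 2.74×10^4 / 7105 = 3.860 m³.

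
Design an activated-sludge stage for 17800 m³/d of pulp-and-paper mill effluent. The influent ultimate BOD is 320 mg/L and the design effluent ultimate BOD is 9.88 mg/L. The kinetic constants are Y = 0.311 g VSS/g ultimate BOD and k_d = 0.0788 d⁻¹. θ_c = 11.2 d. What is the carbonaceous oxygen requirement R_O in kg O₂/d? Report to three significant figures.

R_O ≈ 4230 kg O₂/d

Y_obs = Y / (1 + k_d θ_c) = 0.311 / (1 + 0.0788 × 11.2) = 0.311 / 1.883 = 0.1652.
Q·(S₀ − S) = 17800 × (320 − 9.88) × 10⁻³ = 5520 kg/d removed.
P_X = Y_obs·Q·(S₀ − S) = 0.1652 × 5520 = 911.9 kg VSS/d.
R_O = Q·(S₀ − S) − 1.42·P_X = 5520 − 1.42 × 911.9 = 4225 kg O₂/d.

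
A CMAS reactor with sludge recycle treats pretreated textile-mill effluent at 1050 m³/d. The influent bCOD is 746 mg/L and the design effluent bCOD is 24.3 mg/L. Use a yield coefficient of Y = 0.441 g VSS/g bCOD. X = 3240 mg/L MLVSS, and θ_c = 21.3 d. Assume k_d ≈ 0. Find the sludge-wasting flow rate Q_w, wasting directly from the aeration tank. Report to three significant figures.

Q_w ≈ 103 m³/d

V·X = Y·Q·ΔS·θ_c gives V = 0.441 × 1050 × (746 − 24.3) × 21.3 / 3240 = 2197 m³.
For wasting at MLVSS concentration, Q_w = V/θ_c = 2197/21.3 = 103.1 m³/d.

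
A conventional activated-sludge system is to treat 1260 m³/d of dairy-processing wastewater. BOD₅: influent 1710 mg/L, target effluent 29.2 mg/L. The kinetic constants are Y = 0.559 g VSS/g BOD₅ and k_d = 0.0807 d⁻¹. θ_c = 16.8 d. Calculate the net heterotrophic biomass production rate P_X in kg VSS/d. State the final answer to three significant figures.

P_X ≈ 503 kg VSS/d

Observed yield with endogenous decay: Y_obs = Y / (1 + k_d·θ_c) = 0.559 / (1 + 0.0807 × 16.8) = 0.559 / 2.356 = 0.2373 g VSS/g BOD₅.
Mass of BOD₅ removed per day: Q(S₀ − S) = 1260 × 1681 g/m³ = 2118 kg/d.
P_X = Y_obs · Q(S₀ − S) = 0.2373 × 2118 = 502.5 kg VSS/d.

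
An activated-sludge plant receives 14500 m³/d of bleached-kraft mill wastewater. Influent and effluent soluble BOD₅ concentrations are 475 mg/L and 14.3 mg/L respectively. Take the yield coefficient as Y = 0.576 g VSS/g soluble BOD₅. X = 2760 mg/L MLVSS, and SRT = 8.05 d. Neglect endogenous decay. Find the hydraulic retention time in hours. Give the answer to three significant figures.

τ ≈ 18.6 h

Biomass mass balance (decay neglected): V·X = Y·Q·(S₀ − S)·θ_c, so V = 0.576 × 14500 × (475 − 14.3) × 8.05 / 2760 = 11223 m³.
τ = V/Q = 11223/14500 = 0.7740 d, or 18.58 h.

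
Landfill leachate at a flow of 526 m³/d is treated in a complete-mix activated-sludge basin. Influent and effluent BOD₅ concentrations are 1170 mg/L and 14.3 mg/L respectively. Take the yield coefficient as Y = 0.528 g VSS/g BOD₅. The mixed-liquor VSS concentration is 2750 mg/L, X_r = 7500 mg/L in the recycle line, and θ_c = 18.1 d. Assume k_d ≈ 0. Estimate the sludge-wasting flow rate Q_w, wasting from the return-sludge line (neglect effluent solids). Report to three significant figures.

V·X = Y·Q·ΔS·θ_c gives V = 0.528 × 526 × (1170 − 14.3) × 18.1 / 2750 = 2113 m³.
Wasting from the return line (neglecting effluent solids): Q_w = V·X / (θ_c·X_r) = 2113 × 2750 / (18.1 × 7500) = 42.80 m³/d.

Q_w ≈ 42.8 m³/d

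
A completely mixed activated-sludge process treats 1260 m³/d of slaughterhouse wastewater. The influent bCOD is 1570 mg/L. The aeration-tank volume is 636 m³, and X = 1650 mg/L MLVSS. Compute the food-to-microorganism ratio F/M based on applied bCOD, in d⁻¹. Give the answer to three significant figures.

F/M ≈ 1.89 d⁻¹

F/M = applied load / biomass = Q·S₀/(V·X) = 1260 × 1570 / (636.0 × 1650) = 1.885 d⁻¹.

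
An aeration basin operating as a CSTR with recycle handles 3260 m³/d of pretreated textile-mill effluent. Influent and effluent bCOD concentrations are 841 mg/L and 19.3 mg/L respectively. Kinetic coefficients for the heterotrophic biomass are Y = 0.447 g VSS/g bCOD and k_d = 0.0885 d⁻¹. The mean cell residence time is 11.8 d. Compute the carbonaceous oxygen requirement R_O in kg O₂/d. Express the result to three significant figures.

R_O ≈ 1850 kg O₂/d

Y_obs = Y / (1 + k_d θ_c) = 0.447 / (1 + 0.0885 × 11.8) = 0.447 / 2.044 = 0.2187.
ΔS = 841 − 19.3 = 821.7 mg/L, so the substrate removal rate is 3260 × 821.7/1000 = 2679 kg bCOD/d.
Net sludge production P_X = 0.2187 × 2679 = 585.7 kg VSS/d.
R_O = Q·(S₀ − S) − 1.42·P_X = 2679 − 1.42 × 585.7 = 1847 kg O₂/d.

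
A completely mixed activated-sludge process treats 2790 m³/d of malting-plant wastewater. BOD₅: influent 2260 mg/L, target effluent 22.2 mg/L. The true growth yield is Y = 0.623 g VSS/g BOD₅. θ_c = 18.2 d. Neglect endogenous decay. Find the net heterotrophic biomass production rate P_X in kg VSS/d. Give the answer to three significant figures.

P_X ≈ 3890 kg VSS/d

Since k_d ≈ 0, Y_obs = Y = 0.623 g VSS/g BOD₅.
ΔS = 2260 − 22.2 = 2238 mg/L, so the substrate removal rate is 2790 × 2238/1000 = 6243 kg BOD₅/d.
Net biomass production P_X = Y_obs × Q·(S₀ − S) = 0.6230 × 6243 = 3890 kg VSS/d.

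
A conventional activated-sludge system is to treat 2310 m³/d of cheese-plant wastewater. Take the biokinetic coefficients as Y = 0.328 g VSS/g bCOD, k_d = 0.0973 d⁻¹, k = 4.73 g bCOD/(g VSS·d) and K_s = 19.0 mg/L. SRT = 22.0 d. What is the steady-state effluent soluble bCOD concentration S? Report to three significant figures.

S ≈ 1.93 mg/L

For a completely mixed reactor with recycle the Lawrence–McCarty relation gives S = K_s·(1 + k_d·θ_c) / [θ_c·(Y·k − k_d) − 1] = 19.0 × (1 + 0.0973 × 22.0) / [22.0 × (0.328 × 4.73 − 0.0973) − 1] = 59.67 / 30.99 = 1.925 mg/L.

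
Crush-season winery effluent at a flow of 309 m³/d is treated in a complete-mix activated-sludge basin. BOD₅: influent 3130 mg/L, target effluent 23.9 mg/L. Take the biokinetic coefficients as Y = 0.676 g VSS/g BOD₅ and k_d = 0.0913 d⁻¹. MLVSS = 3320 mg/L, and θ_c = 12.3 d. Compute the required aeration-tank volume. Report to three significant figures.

From the SRT design equation V = Y Q (S₀−S) θ_c / [X (1 + k_d θ_c)] = 0.676 × 309 × (3130 − 23.9) × 12.3 / [3320 × (1 + 0.0913 × 12.3)] = 7.98×10^6 / 7048 = 1132 m³.

V ≈ 1130 m³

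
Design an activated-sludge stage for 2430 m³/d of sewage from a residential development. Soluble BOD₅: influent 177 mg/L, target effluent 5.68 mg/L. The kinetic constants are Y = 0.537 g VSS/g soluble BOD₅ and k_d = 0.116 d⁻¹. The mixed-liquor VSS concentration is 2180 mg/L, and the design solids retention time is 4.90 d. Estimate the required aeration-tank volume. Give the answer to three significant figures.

V ≈ 320 m³

From the SRT design equation V = Y Q (S₀−S) θ_c / [X (1 + k_d θ_c)] = 0.537 × 2430 × (177 − 5.68) × 4.90 / [2180 × (1 + 0.116 × 4.90)] = 1.1×10^6 / 3419 = 320.4 m³.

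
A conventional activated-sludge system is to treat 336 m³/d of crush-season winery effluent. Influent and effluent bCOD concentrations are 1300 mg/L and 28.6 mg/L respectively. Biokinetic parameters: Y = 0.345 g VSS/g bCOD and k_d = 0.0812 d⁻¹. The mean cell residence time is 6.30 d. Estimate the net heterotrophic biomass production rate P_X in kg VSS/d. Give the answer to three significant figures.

Y_obs = Y / (1 + k_d θ_c) = 0.345 / (1 + 0.0812 × 6.30) = 0.345 / 1.512 = 0.2282.
Q·(S₀ − S) = 336 × (1300 − 28.6) × 10⁻³ = 427.2 kg/d removed.
Biomass produced: P_X = Y_obs·Q·ΔS = 0.2282 × 427.2 ≈ 97.50 kg VSS/d.

P_X ≈ 97.5 kg VSS/d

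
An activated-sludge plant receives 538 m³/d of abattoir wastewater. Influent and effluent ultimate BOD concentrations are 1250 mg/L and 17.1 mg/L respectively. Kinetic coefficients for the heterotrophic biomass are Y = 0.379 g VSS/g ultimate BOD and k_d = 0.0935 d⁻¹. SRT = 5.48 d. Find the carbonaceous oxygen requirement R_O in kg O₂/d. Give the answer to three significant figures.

Y_obs = Y / (1 + k_d θ_c) = 0.379 / (1 + 0.0935 × 5.48) = 0.379 / 1.512 = 0.2506.
Substrate removed = Q·(S₀ − S) = 538 m³/d × (1250 − 17.1) g/m³ = 6.63×10^5 g/d = 663.3 kg/d.
Biomass synthesised: P_X = Y_obs × 663.3 = 166.2 kg VSS/d.
Carbonaceous O₂ demand = substrate oxidised − cell-mass equivalent = 663.3 − 1.42 × 166.2 = 427.3 kg O₂/d.

R_O ≈ 427 kg O₂/d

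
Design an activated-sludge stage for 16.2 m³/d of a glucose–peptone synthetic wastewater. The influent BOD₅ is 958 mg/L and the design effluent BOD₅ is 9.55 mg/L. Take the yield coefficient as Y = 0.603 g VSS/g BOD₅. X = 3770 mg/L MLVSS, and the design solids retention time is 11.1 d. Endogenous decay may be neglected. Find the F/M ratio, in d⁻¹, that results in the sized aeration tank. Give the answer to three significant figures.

F/M ≈ 0.151 d⁻¹

Biomass mass balance (decay neglected): V·X = Y·Q·(S₀ − S)·θ_c, so V = 0.603 × 16.2 × (958 − 9.55) × 11.1 / 3770 = 27.28 m³.
Food-to-microorganism ratio F/M = Q S₀ / (V X) = 16.2 × 958 / (27.28 × 3770) = 0.1509 d⁻¹.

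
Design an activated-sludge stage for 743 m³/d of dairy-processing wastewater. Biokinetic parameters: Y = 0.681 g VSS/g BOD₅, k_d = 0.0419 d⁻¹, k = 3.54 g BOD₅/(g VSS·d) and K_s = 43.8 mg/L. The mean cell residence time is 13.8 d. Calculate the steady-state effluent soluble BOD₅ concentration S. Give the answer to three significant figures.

S ≈ 2.18 mg/L

From the Monod/SRT balance for a CMAS, S = K_s·(1+k_d θ_c)/[θ_c·(Y k − k_d) − 1] = 43.8 × (1 + 0.0419 × 13.8) / [13.8 × (0.681 × 3.54 − 0.0419) − 1] = 69.13 / 31.69 = 2.181 mg/L.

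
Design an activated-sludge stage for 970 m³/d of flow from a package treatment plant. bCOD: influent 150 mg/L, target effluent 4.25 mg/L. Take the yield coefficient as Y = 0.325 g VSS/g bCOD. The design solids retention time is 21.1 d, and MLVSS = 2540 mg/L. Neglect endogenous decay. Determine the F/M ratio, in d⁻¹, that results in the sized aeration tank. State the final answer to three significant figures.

Biomass mass balance (decay neglected): V·X = Y·Q·(S₀ − S)·θ_c, so V = 0.325 × 970 × (150 − 4.25) × 21.1 / 2540 = 381.7 m³.
F/M = applied load / biomass = Q·S₀/(V·X) = 970 × 150 / (381.7 × 2540) = 0.1501 d⁻¹.

F/M ≈ 0.150 d⁻¹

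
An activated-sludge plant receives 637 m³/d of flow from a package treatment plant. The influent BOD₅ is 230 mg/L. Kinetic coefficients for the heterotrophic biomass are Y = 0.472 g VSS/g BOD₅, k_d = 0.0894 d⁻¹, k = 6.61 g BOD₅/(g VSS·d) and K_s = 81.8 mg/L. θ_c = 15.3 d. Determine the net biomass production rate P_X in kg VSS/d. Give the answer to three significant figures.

P_X ≈ 28.7 kg VSS/d

From the Monod/SRT balance for a CMAS, S = K_s·(1+k_d θ_c)/[θ_c·(Y k − k_d) − 1] = 81.8 × (1 + 0.0894 × 15.3) / [15.3 × (0.472 × 6.61 − 0.0894) − 1] = 193.7 / 45.37 = 4.269 mg/L.
Y_obs = Y / (1 + k_d θ_c) = 0.472 / (1 + 0.0894 × 15.3) = 0.472 / 2.368 = 0.1993.
ΔS = 230 − 4.27 = 225.7 mg/L, so the substrate removal rate is 637 × 225.7/1000 = 143.8 kg BOD₅/d.
Net biomass production P_X = Y_obs × Q·(S₀ − S) = 0.1993 × 143.8 = 28.66 kg VSS/d.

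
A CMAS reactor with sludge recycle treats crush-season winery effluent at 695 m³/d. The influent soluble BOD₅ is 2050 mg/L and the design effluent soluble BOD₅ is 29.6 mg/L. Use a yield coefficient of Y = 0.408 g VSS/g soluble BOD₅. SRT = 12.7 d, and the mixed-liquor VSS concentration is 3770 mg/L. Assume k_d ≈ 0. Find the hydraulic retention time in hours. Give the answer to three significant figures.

τ ≈ 66.6 h

V·X = Y·Q·ΔS·θ_c gives V = 0.408 × 695 × (2050 − 29.6) × 12.7 / 3770 = 1930 m³.
HRT = V/Q = 1930 m³ / 695 m³·d⁻¹ = 2.777 d × 24 = 66.65 h.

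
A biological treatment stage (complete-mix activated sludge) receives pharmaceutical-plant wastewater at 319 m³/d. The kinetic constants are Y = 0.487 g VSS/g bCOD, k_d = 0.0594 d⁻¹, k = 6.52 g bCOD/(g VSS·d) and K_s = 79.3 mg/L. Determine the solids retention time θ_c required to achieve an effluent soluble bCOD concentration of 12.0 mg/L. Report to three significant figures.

Specific growth rate at S = 12.0 mg/L: μ = YkS/(K_s+S) = 0.487·6.52·12.0/(79.3+12.0) = 0.4173 d⁻¹.
1/θ_c = 0.4173 − 0.0594 = 0.3579 d⁻¹, so θ_c = 2.794 d.

θ_c ≈ 2.79 d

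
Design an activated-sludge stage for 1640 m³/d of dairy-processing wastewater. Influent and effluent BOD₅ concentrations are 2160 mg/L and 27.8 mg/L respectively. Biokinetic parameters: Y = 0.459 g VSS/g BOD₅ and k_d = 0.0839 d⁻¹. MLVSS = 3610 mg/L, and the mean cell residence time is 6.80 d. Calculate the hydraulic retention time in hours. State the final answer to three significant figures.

τ ≈ 28.2 h

Rearranging the biomass balance for a CMAS with decay, V = Y·Q·ΔS·θ_c / [X·(1+k_d θ_c)] = 0.459 × 1640 × (2160 − 27.8) × 6.80 / [3610 × (1 + 0.0839 × 6.80)] = 1.09×10^7 / 5670 = 1925 m³.
Hydraulic retention time τ = V/Q = 1925 / 1640 = 1.174 d = 28.17 h.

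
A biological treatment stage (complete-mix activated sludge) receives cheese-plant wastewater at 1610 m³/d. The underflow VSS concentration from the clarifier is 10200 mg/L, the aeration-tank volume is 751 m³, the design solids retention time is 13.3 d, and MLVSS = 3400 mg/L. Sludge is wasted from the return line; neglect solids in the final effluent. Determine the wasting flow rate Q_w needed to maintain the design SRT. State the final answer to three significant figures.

Q_w = (V·X)/(θ_c X_r) = 751.0 × 3400 / (13.3 × 10200) = 18.82 m³/d.

Q_w ≈ 18.8 m³/d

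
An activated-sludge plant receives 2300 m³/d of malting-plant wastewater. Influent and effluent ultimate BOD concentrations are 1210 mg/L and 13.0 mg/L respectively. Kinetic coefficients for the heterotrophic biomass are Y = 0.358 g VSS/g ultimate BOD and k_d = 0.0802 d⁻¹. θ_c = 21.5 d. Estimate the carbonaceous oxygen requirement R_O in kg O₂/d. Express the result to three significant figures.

R_O ≈ 2240 kg O₂/d

Y_obs = Y / (1 + k_d θ_c) = 0.358 / (1 + 0.0802 × 21.5) = 0.358 / 2.724 = 0.1314.
Mass of ultimate BOD removed per day: Q(S₀ − S) = 2300 × 1197 g/m³ = 2753 kg/d.
Net sludge production P_X = 0.1314 × 2753 = 361.8 kg VSS/d.
R_O = Q·(S₀ − S) − 1.42·P_X = 2753 − 1.42 × 361.8 = 2239 kg O₂/d.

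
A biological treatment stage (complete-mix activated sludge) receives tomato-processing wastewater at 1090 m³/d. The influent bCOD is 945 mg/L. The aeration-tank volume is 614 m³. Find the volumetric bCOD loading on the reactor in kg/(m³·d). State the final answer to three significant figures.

L_v = Q S₀ / V = 1090 × 945 × 10⁻³ / 614.0 = 1.678 kg/(m³·d).

L_v ≈ 1.68 kg bCOD/(m³·d)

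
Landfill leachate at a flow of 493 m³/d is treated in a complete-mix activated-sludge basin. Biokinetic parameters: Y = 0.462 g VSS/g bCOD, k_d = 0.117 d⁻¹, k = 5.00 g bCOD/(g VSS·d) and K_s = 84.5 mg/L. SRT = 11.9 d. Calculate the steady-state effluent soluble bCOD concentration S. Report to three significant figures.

S ≈ 8.05 mg/L

From the Monod/SRT balance for a CMAS, S = K_s·(1+k_d θ_c)/[θ_c·(Y k − k_d) − 1] = 84.5 × (1 + 0.117 × 11.9) / [11.9 × (0.462 × 5.00 − 0.117) − 1] = 202.1 / 25.10 = 8.055 mg/L.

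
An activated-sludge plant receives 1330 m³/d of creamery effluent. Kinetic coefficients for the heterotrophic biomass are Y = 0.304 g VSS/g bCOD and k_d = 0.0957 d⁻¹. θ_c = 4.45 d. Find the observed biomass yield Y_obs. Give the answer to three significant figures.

Observed yield with endogenous decay: Y_obs = Y / (1 + k_d·θ_c) = 0.304 / (1 + 0.0957 × 4.45) = 0.304 / 1.426 = 0.2132 g VSS/g bCOD.

Y_obs ≈ 0.213 g VSS/g bCOD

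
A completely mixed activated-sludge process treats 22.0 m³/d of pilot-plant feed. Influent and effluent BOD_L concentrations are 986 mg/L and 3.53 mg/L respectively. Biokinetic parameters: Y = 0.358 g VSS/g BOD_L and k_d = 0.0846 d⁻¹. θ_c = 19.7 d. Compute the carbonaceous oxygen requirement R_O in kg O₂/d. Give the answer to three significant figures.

The observed yield is Y_obs = Y/(1 + k_d·θ_c) = 0.358 / (1 + 0.0846 × 19.7) = 0.358 / 2.667 = 0.1343 g VSS per g BOD_L removed.
Q·(S₀ − S) = 22.0 × (986 − 3.53) × 10⁻³ = 21.61 kg/d removed.
P_X = Y_obs·Q·(S₀ − S) = 0.1343 × 21.61 = 2.902 kg VSS/d.
R_O = Q·(S₀ − S) − 1.42·P_X = 21.61 − 1.42 × 2.902 = 17.49 kg O₂/d.

R_O ≈ 17.5 kg O₂/d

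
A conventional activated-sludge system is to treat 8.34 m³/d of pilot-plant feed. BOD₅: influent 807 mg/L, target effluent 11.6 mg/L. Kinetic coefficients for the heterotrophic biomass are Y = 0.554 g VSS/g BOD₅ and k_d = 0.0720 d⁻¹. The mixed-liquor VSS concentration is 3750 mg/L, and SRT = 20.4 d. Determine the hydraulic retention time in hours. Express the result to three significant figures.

Steady-state biomass mass balance: V·X·(1 + k_d·θ_c) = Y·Q·(S₀ − S)·θ_c, so V = 0.554 × 8.34 × (807 − 11.6) × 20.4 / [3750 × (1 + 0.0720 × 20.4)] = 7.5×10^4 / 9258 = 8.098 m³.
HRT = V/Q = 8.098 m³ / 8.34 m³·d⁻¹ = 0.9710 d × 24 = 23.30 h.

τ ≈ 23.3 h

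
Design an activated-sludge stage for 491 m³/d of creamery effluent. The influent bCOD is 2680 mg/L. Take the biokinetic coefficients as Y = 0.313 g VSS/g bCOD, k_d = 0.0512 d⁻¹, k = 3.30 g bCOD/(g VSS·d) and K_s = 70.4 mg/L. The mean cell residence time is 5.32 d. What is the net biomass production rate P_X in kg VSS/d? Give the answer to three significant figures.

P_X ≈ 321 kg VSS/d

Effluent substrate depends only on kinetics and SRT: S = K_s(1 + k_d θ_c) / [θ_c(Yk − k_d) − 1] = 70.4 × (1 + 0.0512 × 5.32) / [5.32 × (0.313 × 3.30 − 0.0512) − 1] = 89.58 / 4.223 = 21.21 mg/L.
Y_obs = Y / (1 + k_d θ_c) = 0.313 / (1 + 0.0512 × 5.32) = 0.313 / 1.272 = 0.2460.
ΔS = 2680 − 21.2 = 2659 mg/L, so the substrate removal rate is 491 × 2659/1000 = 1305 kg bCOD/d.
Net biomass production P_X = Y_obs × Q·(S₀ − S) = 0.2460 × 1305 = 321.1 kg VSS/d.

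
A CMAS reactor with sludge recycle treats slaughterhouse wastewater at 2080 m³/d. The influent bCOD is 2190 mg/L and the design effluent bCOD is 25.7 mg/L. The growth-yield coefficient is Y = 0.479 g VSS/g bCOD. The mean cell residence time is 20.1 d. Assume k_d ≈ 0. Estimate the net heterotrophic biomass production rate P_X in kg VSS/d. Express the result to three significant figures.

No decay correction is needed, so Y_obs = Y = 0.479.
Q·(S₀ − S) = 2080 × (2190 − 25.7) × 10⁻³ = 4502 kg/d removed.
So the net sludge growth is P_X = 0.4790 × 4502 = 2156 kg VSS/d.

P_X ≈ 2160 kg VSS/d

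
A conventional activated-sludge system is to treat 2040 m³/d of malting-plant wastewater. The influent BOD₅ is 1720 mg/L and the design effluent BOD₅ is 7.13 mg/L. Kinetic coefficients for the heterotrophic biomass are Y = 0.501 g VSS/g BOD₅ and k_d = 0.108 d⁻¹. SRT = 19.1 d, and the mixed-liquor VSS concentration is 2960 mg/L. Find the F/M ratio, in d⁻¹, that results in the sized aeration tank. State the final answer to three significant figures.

Rearranging the biomass balance for a CMAS with decay, V = Y·Q·ΔS·θ_c / [X·(1+k_d θ_c)] = 0.501 × 2040 × (1720 − 7.13) × 19.1 / [2960 × (1 + 0.108 × 19.1)] = 3.34×10^7 / 9066 = 3688 m³.
F/M = applied load / biomass = Q·S₀/(V·X) = 2040 × 1720 / (3688 × 2960) = 0.3214 d⁻¹.

F/M ≈ 0.321 d⁻¹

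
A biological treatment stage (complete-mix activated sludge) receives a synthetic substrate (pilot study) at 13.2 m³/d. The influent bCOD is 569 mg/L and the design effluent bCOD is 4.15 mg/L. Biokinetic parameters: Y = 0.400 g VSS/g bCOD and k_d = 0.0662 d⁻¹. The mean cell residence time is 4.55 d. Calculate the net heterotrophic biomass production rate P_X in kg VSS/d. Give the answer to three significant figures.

P_X ≈ 2.29 kg VSS/d

The observed yield is Y_obs = Y/(1 + k_d·θ_c) = 0.400 / (1 + 0.0662 × 4.55) = 0.400 / 1.301 = 0.3074 g VSS per g bCOD removed.
Mass of bCOD removed per day: Q(S₀ − S) = 13.2 × 564.9 g/m³ = 7.456 kg/d.
Net biomass production P_X = Y_obs × Q·(S₀ − S) = 0.3074 × 7.456 = 2.292 kg VSS/d.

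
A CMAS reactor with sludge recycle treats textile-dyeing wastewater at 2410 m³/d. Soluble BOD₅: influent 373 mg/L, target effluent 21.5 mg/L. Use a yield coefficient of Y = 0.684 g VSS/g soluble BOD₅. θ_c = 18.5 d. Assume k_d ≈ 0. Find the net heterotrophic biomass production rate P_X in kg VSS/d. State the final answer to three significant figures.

With endogenous decay neglected, the observed yield equals the true yield: Y_obs = Y = 0.684 g VSS/g soluble BOD₅.
Q·(S₀ − S) = 2410 × (373 − 21.5) × 10⁻³ = 847.1 kg/d removed.
So the net sludge growth is P_X = 0.6840 × 847.1 = 579.4 kg VSS/d.

P_X ≈ 579 kg VSS/d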